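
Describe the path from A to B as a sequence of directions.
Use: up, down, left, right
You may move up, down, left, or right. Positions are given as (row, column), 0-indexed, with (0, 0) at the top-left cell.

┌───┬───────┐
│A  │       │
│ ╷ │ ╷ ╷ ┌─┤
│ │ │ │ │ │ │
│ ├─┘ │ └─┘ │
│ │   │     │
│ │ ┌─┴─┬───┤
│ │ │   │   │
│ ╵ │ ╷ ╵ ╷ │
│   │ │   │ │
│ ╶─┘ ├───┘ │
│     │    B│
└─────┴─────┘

Finding the path and converting it to directions:
Path through cells: (0,0) → (1,0) → (2,0) → (3,0) → (4,0) → (5,0) → (5,1) → (5,2) → (4,2) → (3,2) → (3,3) → (4,3) → (4,4) → (3,4) → (3,5) → (4,5) → (5,5)
Directions: down, down, down, down, down, right, right, up, up, right, down, right, up, right, down, down

Solution:

┌───┬───────┐
│A  │       │
│ ╷ │ ╷ ╷ ┌─┤
│↓│ │ │ │ │ │
│ ├─┘ │ └─┘ │
│↓│   │     │
│ │ ┌─┴─┬───┤
│↓│ │↱ ↓│↱ ↓│
│ ╵ │ ╷ ╵ ╷ │
│↓  │↑│↳ ↑│↓│
│ ╶─┘ ├───┘ │
│↳ → ↑│    B│
└─────┴─────┘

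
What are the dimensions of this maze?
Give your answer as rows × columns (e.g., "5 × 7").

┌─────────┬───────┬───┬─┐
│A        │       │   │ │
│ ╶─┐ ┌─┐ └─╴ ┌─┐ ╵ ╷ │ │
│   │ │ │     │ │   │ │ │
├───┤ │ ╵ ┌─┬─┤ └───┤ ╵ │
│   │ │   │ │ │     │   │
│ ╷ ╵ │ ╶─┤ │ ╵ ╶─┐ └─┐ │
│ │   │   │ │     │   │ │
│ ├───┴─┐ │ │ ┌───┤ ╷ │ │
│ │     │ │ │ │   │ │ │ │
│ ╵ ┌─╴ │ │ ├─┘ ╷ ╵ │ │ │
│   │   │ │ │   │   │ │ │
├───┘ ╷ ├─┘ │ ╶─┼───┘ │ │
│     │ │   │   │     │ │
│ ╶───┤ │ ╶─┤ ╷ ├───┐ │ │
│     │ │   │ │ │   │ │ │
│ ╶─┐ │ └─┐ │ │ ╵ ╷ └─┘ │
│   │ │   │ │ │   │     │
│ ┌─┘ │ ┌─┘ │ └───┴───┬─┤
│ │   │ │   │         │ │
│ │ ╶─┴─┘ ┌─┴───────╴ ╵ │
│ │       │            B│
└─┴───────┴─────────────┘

Counting the maze dimensions:
Rows (vertical): 11
Columns (horizontal): 12
Dimensions: 11 × 12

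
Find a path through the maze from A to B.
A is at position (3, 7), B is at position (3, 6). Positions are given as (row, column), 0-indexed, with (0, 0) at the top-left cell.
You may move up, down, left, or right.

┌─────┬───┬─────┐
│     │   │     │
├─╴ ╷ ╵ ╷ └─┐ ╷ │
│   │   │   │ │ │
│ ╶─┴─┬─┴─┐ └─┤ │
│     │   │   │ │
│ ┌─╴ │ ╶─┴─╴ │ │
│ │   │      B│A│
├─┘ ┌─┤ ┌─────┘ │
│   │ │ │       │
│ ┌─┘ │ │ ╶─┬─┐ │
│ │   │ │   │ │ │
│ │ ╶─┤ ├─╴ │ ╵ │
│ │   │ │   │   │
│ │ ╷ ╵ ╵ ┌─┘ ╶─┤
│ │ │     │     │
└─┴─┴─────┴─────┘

Finding the shortest path from (3, 7) to (3, 6):
Path length: 17 steps
Directions: down → left → left → left → down → right → down → left → down → left → up → up → up → up → right → right → right

Solution:

┌─────┬───┬─────┐
│     │   │     │
├─╴ ╷ ╵ ╷ └─┐ ╷ │
│   │   │   │ │ │
│ ╶─┴─┬─┴─┐ └─┤ │
│     │   │   │ │
│ ┌─╴ │ ╶─┴─╴ │ │
│ │   │↱ → → B│A│
├─┘ ┌─┤ ┌─────┘ │
│   │ │↑│↓ ← ← ↲│
│ ┌─┘ │ │ ╶─┬─┐ │
│ │   │↑│↳ ↓│ │ │
│ │ ╶─┤ ├─╴ │ ╵ │
│ │   │↑│↓ ↲│   │
│ │ ╷ ╵ ╵ ┌─┘ ╶─┤
│ │ │  ↑ ↲│     │
└─┴─┴─────┴─────┘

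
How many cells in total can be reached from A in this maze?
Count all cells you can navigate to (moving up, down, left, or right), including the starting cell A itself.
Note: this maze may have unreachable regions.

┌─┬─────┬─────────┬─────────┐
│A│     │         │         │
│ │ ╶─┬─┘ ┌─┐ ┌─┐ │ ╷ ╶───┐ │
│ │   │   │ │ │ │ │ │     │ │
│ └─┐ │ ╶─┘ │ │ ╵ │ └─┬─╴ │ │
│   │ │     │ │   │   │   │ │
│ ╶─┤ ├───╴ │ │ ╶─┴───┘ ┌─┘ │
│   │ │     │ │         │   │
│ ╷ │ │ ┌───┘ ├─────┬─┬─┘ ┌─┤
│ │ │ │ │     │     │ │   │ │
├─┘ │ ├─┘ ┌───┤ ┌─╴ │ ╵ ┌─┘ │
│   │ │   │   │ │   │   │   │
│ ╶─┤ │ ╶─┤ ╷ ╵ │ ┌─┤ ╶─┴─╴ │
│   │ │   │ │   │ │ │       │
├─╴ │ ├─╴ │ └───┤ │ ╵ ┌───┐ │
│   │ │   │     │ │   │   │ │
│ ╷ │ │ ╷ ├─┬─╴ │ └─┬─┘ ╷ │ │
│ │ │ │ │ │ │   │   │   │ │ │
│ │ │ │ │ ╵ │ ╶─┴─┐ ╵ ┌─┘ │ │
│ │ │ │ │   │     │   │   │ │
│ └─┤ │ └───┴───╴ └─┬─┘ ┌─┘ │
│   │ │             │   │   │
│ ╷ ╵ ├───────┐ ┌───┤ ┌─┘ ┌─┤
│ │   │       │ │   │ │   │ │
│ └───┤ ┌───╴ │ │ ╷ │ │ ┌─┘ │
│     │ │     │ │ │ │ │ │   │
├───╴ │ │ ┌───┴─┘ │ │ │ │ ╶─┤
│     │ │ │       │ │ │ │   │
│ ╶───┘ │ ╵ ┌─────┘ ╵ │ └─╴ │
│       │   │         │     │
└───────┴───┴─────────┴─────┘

Using BFS/flood-fill to find all reachable cells from A:
Maze size: 15 × 14 = 210 total cells
All cells are reachable — the maze is fully connected.
Reachable cells: 210

Reachable region (· marks reachable cells):

┌─┬─────┬─────────┬─────────┐
│A│· · ·│· · · · ·│· · · · ·│
│ │ ╶─┬─┘ ┌─┐ ┌─┐ │ ╷ ╶───┐ │
│·│· ·│· ·│·│·│·│·│·│· · ·│·│
│ └─┐ │ ╶─┘ │ │ ╵ │ └─┬─╴ │ │
│· ·│·│· · ·│·│· ·│· ·│· ·│·│
│ ╶─┤ ├───╴ │ │ ╶─┴───┘ ┌─┘ │
│· ·│·│· · ·│·│· · · · ·│· ·│
│ ╷ │ │ ┌───┘ ├─────┬─┬─┘ ┌─┤
│·│·│·│·│· · ·│· · ·│·│· ·│·│
├─┘ │ ├─┘ ┌───┤ ┌─╴ │ ╵ ┌─┘ │
│· ·│·│· ·│· ·│·│· ·│· ·│· ·│
│ ╶─┤ │ ╶─┤ ╷ ╵ │ ┌─┤ ╶─┴─╴ │
│· ·│·│· ·│·│· ·│·│·│· · · ·│
├─╴ │ ├─╴ │ └───┤ │ ╵ ┌───┐ │
│· ·│·│· ·│· · ·│·│· ·│· ·│·│
│ ╷ │ │ ╷ ├─┬─╴ │ └─┬─┘ ╷ │ │
│·│·│·│·│·│·│· ·│· ·│· ·│·│·│
│ │ │ │ │ ╵ │ ╶─┴─┐ ╵ ┌─┘ │ │
│·│·│·│·│· ·│· · ·│· ·│· ·│·│
│ └─┤ │ └───┴───╴ └─┬─┘ ┌─┘ │
│· ·│·│· · · · · · ·│· ·│· ·│
│ ╷ ╵ ├───────┐ ┌───┤ ┌─┘ ┌─┤
│·│· ·│· · · ·│·│· ·│·│· ·│·│
│ └───┤ ┌───╴ │ │ ╷ │ │ ┌─┘ │
│· · ·│·│· · ·│·│·│·│·│·│· ·│
├───╴ │ │ ┌───┴─┘ │ │ │ │ ╶─┤
│· · ·│·│·│· · · ·│·│·│·│· ·│
│ ╶───┘ │ ╵ ┌─────┘ ╵ │ └─╴ │
│· · · ·│· ·│· · · · ·│· · ·│
└───────┴───┴─────────┴─────┘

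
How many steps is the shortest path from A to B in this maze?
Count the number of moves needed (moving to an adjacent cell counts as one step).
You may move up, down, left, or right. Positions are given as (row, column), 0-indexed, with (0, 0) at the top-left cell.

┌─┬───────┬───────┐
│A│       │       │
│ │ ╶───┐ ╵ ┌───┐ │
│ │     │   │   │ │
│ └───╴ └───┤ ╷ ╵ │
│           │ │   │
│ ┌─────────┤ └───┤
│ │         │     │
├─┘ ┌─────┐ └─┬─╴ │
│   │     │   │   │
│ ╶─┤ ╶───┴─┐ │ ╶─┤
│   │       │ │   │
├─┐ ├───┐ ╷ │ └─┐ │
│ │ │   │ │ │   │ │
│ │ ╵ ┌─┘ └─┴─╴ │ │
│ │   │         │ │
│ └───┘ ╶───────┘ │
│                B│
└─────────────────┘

Using BFS to find shortest path:
Start: (0, 0), End: (8, 8)
Path found:
(0,0) → (1,0) → (2,0) → (2,1) → (2,2) → (2,3) → (1,3) → (1,2) → (1,1) → (0,1) → (0,2) → (0,3) → (0,4) → (1,4) → (1,5) → (0,5) → (0,6) → (0,7) → (0,8) → (1,8) → (2,8) → (2,7) → (1,7) → (1,6) → (2,6) → (3,6) → (3,7) → (3,8) → (4,8) → (4,7) → (5,7) → (5,8) → (6,8) → (7,8) → (8,8)
Number of steps: 34

Solution:

┌─┬───────┬───────┐
│A│↱ → → ↓│↱ → → ↓│
│ │ ╶───┐ ╵ ┌───┐ │
│↓│↑ ← ↰│↳ ↑│↓ ↰│↓│
│ └───╴ └───┤ ╷ ╵ │
│↳ → → ↑    │↓│↑ ↲│
│ ┌─────────┤ └───┤
│ │         │↳ → ↓│
├─┘ ┌─────┐ └─┬─╴ │
│   │     │   │↓ ↲│
│ ╶─┤ ╶───┴─┐ │ ╶─┤
│   │       │ │↳ ↓│
├─┐ ├───┐ ╷ │ └─┐ │
│ │ │   │ │ │   │↓│
│ │ ╵ ┌─┘ └─┴─╴ │ │
│ │   │         │↓│
│ └───┘ ╶───────┘ │
│                B│
└─────────────────┘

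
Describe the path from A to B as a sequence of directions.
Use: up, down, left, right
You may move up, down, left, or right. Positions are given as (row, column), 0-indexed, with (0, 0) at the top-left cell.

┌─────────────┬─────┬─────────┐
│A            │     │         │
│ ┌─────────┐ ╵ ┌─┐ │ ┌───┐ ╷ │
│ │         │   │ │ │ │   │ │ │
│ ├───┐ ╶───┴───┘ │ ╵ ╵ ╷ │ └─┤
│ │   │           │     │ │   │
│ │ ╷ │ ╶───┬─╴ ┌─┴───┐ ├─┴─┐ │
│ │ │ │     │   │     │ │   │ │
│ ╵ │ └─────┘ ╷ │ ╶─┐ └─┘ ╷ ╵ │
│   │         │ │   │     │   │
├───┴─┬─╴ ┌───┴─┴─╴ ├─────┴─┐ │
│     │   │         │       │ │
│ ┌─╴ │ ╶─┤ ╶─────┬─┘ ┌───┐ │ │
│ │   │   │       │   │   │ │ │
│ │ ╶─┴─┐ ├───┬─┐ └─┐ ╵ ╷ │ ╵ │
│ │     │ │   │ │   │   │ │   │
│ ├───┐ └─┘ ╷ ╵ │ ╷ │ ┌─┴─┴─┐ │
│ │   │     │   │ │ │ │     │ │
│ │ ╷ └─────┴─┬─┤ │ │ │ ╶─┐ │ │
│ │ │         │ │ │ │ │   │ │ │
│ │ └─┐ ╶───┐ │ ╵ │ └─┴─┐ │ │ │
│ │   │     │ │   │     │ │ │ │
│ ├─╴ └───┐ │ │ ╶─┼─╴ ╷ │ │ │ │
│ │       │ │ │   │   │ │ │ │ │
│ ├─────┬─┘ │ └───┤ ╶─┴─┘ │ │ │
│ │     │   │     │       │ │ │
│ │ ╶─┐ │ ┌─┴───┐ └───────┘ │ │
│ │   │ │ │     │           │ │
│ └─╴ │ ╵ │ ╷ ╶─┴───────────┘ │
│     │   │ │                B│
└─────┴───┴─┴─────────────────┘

Finding the path and converting it to directions:
Path through cells: (0,0) → (0,1) → (0,2) → (0,3) → (0,4) → (0,5) → (0,6) → (1,6) → (1,7) → (0,7) → (0,8) → (0,9) → (1,9) → (2,9) → (2,10) → (1,10) → (0,10) → (0,11) → (0,12) → (0,13) → (1,13) → (2,13) → (2,14) → (3,14) → (4,14) → (5,14) → (6,14) → (7,14) → (8,14) → (9,14) → (10,14) → (11,14) → (12,14) → (13,14) → (14,14)
Directions: right, right, right, right, right, right, down, right, up, right, right, down, down, right, up, up, right, right, right, down, down, right, down, down, down, down, down, down, down, down, down, down, down, down

Solution:

┌─────────────┬─────┬─────────┐
│A → → → → → ↓│↱ → ↓│↱ → → ↓  │
│ ┌─────────┐ ╵ ┌─┐ │ ┌───┐ ╷ │
│ │         │↳ ↑│ │↓│↑│   │↓│ │
│ ├───┐ ╶───┴───┘ │ ╵ ╵ ╷ │ └─┤
│ │   │           │↳ ↑  │ │↳ ↓│
│ │ ╷ │ ╶───┬─╴ ┌─┴───┐ ├─┴─┐ │
│ │ │ │     │   │     │ │   │↓│
│ ╵ │ └─────┘ ╷ │ ╶─┐ └─┘ ╷ ╵ │
│   │         │ │   │     │  ↓│
├───┴─┬─╴ ┌───┴─┴─╴ ├─────┴─┐ │
│     │   │         │       │↓│
│ ┌─╴ │ ╶─┤ ╶─────┬─┘ ┌───┐ │ │
│ │   │   │       │   │   │ │↓│
│ │ ╶─┴─┐ ├───┬─┐ └─┐ ╵ ╷ │ ╵ │
│ │     │ │   │ │   │   │ │  ↓│
│ ├───┐ └─┘ ╷ ╵ │ ╷ │ ┌─┴─┴─┐ │
│ │   │     │   │ │ │ │     │↓│
│ │ ╷ └─────┴─┬─┤ │ │ │ ╶─┐ │ │
│ │ │         │ │ │ │ │   │ │↓│
│ │ └─┐ ╶───┐ │ ╵ │ └─┴─┐ │ │ │
│ │   │     │ │   │     │ │ │↓│
│ ├─╴ └───┐ │ │ ╶─┼─╴ ╷ │ │ │ │
│ │       │ │ │   │   │ │ │ │↓│
│ ├─────┬─┘ │ └───┤ ╶─┴─┘ │ │ │
│ │     │   │     │       │ │↓│
│ │ ╶─┐ │ ┌─┴───┐ └───────┘ │ │
│ │   │ │ │     │           │↓│
│ └─╴ │ ╵ │ ╷ ╶─┴───────────┘ │
│     │   │ │                B│
└─────┴───┴─┴─────────────────┘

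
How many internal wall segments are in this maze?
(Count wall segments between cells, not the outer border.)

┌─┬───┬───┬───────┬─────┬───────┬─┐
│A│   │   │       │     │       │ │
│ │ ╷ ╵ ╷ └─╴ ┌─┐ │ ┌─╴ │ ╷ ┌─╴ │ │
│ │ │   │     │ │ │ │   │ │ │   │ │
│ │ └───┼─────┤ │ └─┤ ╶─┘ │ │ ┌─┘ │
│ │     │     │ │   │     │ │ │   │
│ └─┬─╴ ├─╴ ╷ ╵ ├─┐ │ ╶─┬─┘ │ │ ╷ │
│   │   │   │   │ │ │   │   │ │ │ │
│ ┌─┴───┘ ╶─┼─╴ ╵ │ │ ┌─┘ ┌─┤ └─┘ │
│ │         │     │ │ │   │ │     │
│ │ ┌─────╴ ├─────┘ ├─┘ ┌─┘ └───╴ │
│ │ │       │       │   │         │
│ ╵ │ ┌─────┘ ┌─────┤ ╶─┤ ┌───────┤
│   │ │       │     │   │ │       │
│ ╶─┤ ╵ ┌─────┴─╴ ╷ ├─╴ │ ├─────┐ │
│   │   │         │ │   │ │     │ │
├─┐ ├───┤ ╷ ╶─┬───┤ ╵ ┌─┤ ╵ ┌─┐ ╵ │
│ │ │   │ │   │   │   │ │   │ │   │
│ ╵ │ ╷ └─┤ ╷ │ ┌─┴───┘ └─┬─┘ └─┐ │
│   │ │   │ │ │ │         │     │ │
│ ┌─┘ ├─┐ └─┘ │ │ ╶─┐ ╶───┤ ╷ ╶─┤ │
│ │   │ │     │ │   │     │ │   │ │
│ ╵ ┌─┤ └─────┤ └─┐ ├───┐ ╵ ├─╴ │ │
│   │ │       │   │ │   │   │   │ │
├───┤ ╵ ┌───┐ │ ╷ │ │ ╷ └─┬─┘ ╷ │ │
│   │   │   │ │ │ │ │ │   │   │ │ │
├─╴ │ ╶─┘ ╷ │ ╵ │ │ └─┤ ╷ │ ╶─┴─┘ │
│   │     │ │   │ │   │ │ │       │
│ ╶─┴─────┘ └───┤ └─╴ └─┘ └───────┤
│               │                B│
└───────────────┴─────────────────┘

Counting internal wall segments:
Total internal walls: 224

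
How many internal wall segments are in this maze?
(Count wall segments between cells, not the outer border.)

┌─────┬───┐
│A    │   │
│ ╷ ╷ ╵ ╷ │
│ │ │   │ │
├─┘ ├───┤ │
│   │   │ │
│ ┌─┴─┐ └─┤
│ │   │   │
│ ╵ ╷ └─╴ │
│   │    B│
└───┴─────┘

Counting internal wall segments:
Total internal walls: 16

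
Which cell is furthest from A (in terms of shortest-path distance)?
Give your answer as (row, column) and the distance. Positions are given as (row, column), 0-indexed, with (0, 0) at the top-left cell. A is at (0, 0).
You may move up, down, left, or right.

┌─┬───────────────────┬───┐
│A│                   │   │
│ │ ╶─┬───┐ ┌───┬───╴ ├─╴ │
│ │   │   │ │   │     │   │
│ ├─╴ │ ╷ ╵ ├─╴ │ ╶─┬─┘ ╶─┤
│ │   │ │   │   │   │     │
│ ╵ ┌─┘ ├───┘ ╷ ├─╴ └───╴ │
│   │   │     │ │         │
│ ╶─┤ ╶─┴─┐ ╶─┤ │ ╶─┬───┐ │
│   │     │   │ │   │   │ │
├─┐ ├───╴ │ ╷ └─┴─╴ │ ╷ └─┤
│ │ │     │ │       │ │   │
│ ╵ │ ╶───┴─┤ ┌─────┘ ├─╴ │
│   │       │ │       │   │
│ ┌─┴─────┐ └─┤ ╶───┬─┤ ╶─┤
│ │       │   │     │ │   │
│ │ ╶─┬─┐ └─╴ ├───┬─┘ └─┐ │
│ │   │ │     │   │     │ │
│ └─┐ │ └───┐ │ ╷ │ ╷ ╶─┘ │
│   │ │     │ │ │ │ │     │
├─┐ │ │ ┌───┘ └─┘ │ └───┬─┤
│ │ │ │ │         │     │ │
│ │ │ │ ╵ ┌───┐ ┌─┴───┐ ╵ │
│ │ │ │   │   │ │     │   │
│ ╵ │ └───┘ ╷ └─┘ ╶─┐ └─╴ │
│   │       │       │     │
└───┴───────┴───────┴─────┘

Computing BFS distances from A to all cells:
Furthest cell: (7, 9)
Distance: 88 steps

Path from A to the furthest cell:

┌─┬───────────────────┬───┐
│A│↱ → → → ↓          │   │
│ │ ╶─┬───┐ ┌───┬───╴ ├─╴ │
│↓│↑ ↰│↓ ↰│↓│   │     │   │
│ ├─╴ │ ╷ ╵ ├─╴ │ ╶─┬─┘ ╶─┤
│↓│↱ ↑│↓│↑ ↲│   │   │     │
│ ╵ ┌─┘ ├───┘ ╷ ├─╴ └───╴ │
│↳ ↑│↓ ↲│     │ │         │
│ ╶─┤ ╶─┴─┐ ╶─┤ │ ╶─┬───┐ │
│   │↳ → ↓│   │ │   │↓ ↰│ │
├─┐ ├───╴ │ ╷ └─┴─╴ │ ╷ └─┤
│ │ │↓ ← ↲│ │       │↓│↑ ↰│
│ ╵ │ ╶───┴─┤ ┌─────┘ ├─╴ │
│   │↳ → → ↓│ │↓ ← ← ↲│↱ ↑│
│ ┌─┴─────┐ └─┤ ╶───┬─┤ ╶─┤
│ │↓ ← ← ↰│↳ ↓│↳ → B│ │↑ ↰│
│ │ ╶─┬─┐ └─╴ ├───┬─┘ └─┐ │
│ │↳ ↓│ │↑ ← ↲│   │↱ ↓  │↑│
│ └─┐ │ └───┐ │ ╷ │ ╷ ╶─┘ │
│   │↓│     │ │ │ │↑│↳ → ↑│
├─┐ │ │ ┌───┘ └─┘ │ └───┬─┤
│ │ │↓│ │         │↑ ← ↰│ │
│ │ │ │ ╵ ┌───┐ ┌─┴───┐ ╵ │
│ │ │↓│   │↱ ↓│ │↱ → ↓│↑ ↰│
│ ╵ │ └───┘ ╷ └─┘ ╶─┐ └─╴ │
│   │↳ → → ↑│↳ → ↑  │↳ → ↑│
└───┴───────┴───────┴─────┘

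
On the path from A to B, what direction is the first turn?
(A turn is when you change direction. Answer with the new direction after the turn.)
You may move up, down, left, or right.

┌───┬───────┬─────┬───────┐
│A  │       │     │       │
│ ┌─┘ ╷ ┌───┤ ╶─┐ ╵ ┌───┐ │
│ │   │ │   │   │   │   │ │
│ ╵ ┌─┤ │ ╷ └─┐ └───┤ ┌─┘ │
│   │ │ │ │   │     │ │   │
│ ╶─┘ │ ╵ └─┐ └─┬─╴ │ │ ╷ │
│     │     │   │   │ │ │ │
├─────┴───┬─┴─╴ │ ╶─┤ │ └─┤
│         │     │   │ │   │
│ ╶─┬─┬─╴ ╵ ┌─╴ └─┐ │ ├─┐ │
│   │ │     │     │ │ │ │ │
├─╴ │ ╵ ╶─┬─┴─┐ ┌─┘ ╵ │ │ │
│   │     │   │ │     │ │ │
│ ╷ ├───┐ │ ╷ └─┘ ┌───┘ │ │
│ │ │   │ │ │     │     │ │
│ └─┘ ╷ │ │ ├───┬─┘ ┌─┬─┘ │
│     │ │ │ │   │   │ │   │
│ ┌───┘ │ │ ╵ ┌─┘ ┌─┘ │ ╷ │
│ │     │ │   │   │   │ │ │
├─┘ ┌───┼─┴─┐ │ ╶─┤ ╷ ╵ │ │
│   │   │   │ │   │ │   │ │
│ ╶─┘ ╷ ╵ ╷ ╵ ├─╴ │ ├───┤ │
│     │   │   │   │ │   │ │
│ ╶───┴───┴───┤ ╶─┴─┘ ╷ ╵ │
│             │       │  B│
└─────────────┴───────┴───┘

Directions: down, down, right, up, right, up, right, down, down, down, right, up, up, right, down, right, down, right, down, left, left, down, left, up, left, left, left, left, down, right, down, left, down, down, right, right, up, right, down, down, left, left, down, left, down, right, right, up, right, down, right, up, right, down, right, up, up, left, up, up, up, right, down, right, right, up, right, up, up, left, up, right, up, left, left, up, left, up, right, right, down, right, up, right, right, right, down, down, left, down, down, right, down, down, down, down, down, down, down, down
First turn direction: right

Solution:

┌───┬───────┬─────┬───────┐
│A  │↱ ↓    │↱ → ↓│↱ → → ↓│
│ ┌─┘ ╷ ┌───┤ ╶─┐ ╵ ┌───┐ │
│↓│↱ ↑│↓│↱ ↓│↑ ↰│↳ ↑│   │↓│
│ ╵ ┌─┤ │ ╷ └─┐ └───┤ ┌─┘ │
│↳ ↑│ │↓│↑│↳ ↓│↑ ← ↰│ │↓ ↲│
│ ╶─┘ │ ╵ └─┐ └─┬─╴ │ │ ╷ │
│     │↳ ↑  │↳ ↓│↱ ↑│ │↓│ │
├─────┴───┬─┴─╴ │ ╶─┤ │ └─┤
│↓ ← ← ← ↰│↓ ← ↲│↑ ↰│ │↳ ↓│
│ ╶─┬─┬─╴ ╵ ┌─╴ └─┐ │ ├─┐ │
│↳ ↓│ │  ↑ ↲│     │↑│ │ │↓│
├─╴ │ ╵ ╶─┬─┴─┐ ┌─┘ ╵ │ │ │
│↓ ↲│     │↱ ↓│ │↱ ↑  │ │↓│
│ ╷ ├───┐ │ ╷ └─┘ ┌───┘ │ │
│↓│ │↱ ↓│ │↑│↳ → ↑│     │↓│
│ └─┘ ╷ │ │ ├───┬─┘ ┌─┬─┘ │
│↳ → ↑│↓│ │↑│   │   │ │  ↓│
│ ┌───┘ │ │ ╵ ┌─┘ ┌─┘ │ ╷ │
│ │↓ ← ↲│ │↑ ↰│   │   │ │↓│
├─┘ ┌───┼─┴─┐ │ ╶─┤ ╷ ╵ │ │
│↓ ↲│↱ ↓│↱ ↓│↑│   │ │   │↓│
│ ╶─┘ ╷ ╵ ╷ ╵ ├─╴ │ ├───┤ │
│↳ → ↑│↳ ↑│↳ ↑│   │ │   │↓│
│ ╶───┴───┴───┤ ╶─┴─┘ ╷ ╵ │
│             │       │  B│
└─────────────┴───────┴───┘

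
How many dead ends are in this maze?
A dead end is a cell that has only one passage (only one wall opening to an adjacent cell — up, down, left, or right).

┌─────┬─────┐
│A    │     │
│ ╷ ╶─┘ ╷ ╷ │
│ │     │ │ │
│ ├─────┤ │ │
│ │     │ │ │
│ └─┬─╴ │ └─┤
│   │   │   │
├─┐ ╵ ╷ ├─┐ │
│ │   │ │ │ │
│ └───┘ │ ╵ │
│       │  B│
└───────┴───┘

Checking each cell for number of passages:

Dead ends found at positions:
  (0, 2)
  (2, 1)
  (2, 5)
  (4, 0)
  (4, 4)
Total dead ends: 5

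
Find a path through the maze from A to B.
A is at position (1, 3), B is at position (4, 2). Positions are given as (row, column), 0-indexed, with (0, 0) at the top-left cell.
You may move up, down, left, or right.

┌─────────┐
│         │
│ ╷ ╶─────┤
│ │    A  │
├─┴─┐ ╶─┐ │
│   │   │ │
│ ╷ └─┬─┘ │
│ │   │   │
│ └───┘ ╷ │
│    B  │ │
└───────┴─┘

Finding the shortest path from (1, 3) to (4, 2):
Path length: 6 steps
Directions: right → down → down → left → down → left

Solution:

┌─────────┐
│         │
│ ╷ ╶─────┤
│ │    A ↓│
├─┴─┐ ╶─┐ │
│   │   │↓│
│ ╷ └─┬─┘ │
│ │   │↓ ↲│
│ └───┘ ╷ │
│    B ↲│ │
└───────┴─┘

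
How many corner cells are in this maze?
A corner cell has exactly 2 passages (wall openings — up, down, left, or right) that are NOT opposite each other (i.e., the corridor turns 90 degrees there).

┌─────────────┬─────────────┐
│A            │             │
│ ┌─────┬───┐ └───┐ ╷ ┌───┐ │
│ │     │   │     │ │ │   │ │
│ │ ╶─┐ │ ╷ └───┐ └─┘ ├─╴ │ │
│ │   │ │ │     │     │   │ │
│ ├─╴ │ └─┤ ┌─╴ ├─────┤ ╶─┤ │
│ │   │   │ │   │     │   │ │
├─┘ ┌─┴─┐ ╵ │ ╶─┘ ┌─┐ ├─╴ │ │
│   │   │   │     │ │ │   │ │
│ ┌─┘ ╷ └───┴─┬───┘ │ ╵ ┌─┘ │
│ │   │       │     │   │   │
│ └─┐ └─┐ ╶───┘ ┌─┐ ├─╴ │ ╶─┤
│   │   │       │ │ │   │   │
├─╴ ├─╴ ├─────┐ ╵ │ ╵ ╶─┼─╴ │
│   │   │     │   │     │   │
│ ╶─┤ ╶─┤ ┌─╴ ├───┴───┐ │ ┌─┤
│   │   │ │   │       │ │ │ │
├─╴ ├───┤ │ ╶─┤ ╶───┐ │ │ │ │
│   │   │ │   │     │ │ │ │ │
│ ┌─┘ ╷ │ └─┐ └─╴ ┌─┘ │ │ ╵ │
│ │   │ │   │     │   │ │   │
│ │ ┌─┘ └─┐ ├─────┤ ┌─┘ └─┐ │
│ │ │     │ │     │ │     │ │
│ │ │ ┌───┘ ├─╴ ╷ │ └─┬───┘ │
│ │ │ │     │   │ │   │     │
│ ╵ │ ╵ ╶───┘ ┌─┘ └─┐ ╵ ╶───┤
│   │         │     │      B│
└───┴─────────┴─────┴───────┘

Counting corner cells (2 non-opposite passages):
Total corners: 101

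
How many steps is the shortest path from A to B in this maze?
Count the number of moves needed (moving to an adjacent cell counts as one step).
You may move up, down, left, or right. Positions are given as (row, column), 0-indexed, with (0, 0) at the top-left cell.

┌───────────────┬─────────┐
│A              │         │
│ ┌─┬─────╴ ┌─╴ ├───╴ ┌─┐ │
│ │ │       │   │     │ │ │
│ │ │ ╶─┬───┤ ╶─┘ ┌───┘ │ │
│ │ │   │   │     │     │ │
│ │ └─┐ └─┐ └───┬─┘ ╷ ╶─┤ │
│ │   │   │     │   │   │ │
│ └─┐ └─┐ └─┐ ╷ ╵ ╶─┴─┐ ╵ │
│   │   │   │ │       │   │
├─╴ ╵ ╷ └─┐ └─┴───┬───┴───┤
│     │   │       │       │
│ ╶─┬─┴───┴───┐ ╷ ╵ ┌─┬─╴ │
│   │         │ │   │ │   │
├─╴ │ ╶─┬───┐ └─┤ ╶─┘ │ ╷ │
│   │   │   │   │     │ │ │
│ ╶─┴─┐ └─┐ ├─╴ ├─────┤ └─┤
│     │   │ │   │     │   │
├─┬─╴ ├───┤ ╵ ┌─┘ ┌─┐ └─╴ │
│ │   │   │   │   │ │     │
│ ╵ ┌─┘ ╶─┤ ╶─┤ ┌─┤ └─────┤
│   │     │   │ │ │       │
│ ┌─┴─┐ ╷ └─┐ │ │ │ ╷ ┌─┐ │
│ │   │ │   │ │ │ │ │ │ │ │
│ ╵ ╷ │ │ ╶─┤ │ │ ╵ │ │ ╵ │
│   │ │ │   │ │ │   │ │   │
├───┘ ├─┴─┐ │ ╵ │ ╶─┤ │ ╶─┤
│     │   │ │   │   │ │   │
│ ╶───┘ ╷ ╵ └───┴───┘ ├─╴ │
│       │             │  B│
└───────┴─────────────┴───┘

Using BFS to find shortest path:
Start: (0, 0), End: (14, 12)
Path found:
(0,0) → (1,0) → (2,0) → (3,0) → (4,0) → (4,1) → (5,1) → (5,0) → (6,0) → (6,1) → (7,1) → (7,0) → (8,0) → (8,1) → (8,2) → (9,2) → (9,1) → (10,1) → (10,0) → (11,0) → (12,0) → (12,1) → (11,1) → (11,2) → (12,2) → (13,2) → (13,1) → (13,0) → (14,0) → (14,1) → (14,2) → (14,3) → (13,3) → (13,4) → (14,4) → (14,5) → (14,6) → (14,7) → (14,8) → (14,9) → (14,10) → (13,10) → (12,10) → (11,10) → (10,10) → (10,11) → (10,12) → (11,12) → (12,12) → (12,11) → (13,11) → (13,12) → (14,12)
Number of steps: 52

Solution:

┌───────────────┬─────────┐
│A              │         │
│ ┌─┬─────╴ ┌─╴ ├───╴ ┌─┐ │
│↓│ │       │   │     │ │ │
│ │ │ ╶─┬───┤ ╶─┘ ┌───┘ │ │
│↓│ │   │   │     │     │ │
│ │ └─┐ └─┐ └───┬─┘ ╷ ╶─┤ │
│↓│   │   │     │   │   │ │
│ └─┐ └─┐ └─┐ ╷ ╵ ╶─┴─┐ ╵ │
│↳ ↓│   │   │ │       │   │
├─╴ ╵ ╷ └─┐ └─┴───┬───┴───┤
│↓ ↲  │   │       │       │
│ ╶─┬─┴───┴───┐ ╷ ╵ ┌─┬─╴ │
│↳ ↓│         │ │   │ │   │
├─╴ │ ╶─┬───┐ └─┤ ╶─┘ │ ╷ │
│↓ ↲│   │   │   │     │ │ │
│ ╶─┴─┐ └─┐ ├─╴ ├─────┤ └─┤
│↳ → ↓│   │ │   │     │   │
├─┬─╴ ├───┤ ╵ ┌─┘ ┌─┐ └─╴ │
│ │↓ ↲│   │   │   │ │     │
│ ╵ ┌─┘ ╶─┤ ╶─┤ ┌─┤ └─────┤
│↓ ↲│     │   │ │ │  ↱ → ↓│
│ ┌─┴─┐ ╷ └─┐ │ │ │ ╷ ┌─┐ │
│↓│↱ ↓│ │   │ │ │ │ │↑│ │↓│
│ ╵ ╷ │ │ ╶─┤ │ │ ╵ │ │ ╵ │
│↳ ↑│↓│ │   │ │ │   │↑│↓ ↲│
├───┘ ├─┴─┐ │ ╵ │ ╶─┤ │ ╶─┤
│↓ ← ↲│↱ ↓│ │   │   │↑│↳ ↓│
│ ╶───┘ ╷ ╵ └───┴───┘ ├─╴ │
│↳ → → ↑│↳ → → → → → ↑│  B│
└───────┴─────────────┴───┘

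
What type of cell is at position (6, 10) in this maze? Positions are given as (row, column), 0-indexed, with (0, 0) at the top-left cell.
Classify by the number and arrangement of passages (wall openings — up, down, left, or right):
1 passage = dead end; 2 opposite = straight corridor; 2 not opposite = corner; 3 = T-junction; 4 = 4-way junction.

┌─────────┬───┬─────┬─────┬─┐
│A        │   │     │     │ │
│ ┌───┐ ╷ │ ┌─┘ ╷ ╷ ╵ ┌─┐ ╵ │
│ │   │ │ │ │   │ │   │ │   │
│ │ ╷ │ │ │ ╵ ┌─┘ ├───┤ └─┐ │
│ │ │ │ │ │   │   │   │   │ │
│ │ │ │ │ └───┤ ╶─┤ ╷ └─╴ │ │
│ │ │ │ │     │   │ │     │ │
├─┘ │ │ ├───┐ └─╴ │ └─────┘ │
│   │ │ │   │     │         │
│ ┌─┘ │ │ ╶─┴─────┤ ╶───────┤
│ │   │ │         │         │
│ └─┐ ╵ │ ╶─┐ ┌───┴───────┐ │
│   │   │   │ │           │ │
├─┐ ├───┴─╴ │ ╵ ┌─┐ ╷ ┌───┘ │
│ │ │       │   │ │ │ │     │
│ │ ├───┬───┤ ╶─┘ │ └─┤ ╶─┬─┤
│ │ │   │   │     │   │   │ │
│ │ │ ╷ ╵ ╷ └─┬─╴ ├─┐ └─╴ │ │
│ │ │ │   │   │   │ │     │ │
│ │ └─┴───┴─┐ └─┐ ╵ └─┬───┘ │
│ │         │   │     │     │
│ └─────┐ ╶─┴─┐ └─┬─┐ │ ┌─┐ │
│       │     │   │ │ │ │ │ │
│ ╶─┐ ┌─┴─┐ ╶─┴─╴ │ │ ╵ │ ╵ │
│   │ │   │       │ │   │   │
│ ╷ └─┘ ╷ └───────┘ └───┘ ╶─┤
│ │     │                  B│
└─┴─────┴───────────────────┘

Checking cell at (6, 10):
Number of passages: 3
Cell type: T-junction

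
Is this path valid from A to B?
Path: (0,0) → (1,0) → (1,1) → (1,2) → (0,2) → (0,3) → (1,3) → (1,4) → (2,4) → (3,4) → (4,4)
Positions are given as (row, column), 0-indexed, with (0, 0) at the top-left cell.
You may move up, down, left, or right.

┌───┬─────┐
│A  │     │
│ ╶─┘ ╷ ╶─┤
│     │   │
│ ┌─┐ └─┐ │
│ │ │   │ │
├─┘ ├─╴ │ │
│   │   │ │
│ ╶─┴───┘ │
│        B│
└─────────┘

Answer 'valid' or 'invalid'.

Checking path validity:
Result: All consecutive moves are passable.

valid

Correct solution:

┌───┬─────┐
│A  │↱ ↓  │
│ ╶─┘ ╷ ╶─┤
│↳ → ↑│↳ ↓│
│ ┌─┐ └─┐ │
│ │ │   │↓│
├─┘ ├─╴ │ │
│   │   │↓│
│ ╶─┴───┘ │
│        B│
└─────────┘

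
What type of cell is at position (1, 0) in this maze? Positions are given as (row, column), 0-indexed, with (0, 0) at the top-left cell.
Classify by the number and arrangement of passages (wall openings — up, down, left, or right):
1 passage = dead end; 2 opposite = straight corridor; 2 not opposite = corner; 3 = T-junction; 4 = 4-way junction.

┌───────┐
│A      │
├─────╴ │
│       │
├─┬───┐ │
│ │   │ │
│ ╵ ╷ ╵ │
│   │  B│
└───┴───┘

Checking cell at (1, 0):
Number of passages: 1
Cell type: dead end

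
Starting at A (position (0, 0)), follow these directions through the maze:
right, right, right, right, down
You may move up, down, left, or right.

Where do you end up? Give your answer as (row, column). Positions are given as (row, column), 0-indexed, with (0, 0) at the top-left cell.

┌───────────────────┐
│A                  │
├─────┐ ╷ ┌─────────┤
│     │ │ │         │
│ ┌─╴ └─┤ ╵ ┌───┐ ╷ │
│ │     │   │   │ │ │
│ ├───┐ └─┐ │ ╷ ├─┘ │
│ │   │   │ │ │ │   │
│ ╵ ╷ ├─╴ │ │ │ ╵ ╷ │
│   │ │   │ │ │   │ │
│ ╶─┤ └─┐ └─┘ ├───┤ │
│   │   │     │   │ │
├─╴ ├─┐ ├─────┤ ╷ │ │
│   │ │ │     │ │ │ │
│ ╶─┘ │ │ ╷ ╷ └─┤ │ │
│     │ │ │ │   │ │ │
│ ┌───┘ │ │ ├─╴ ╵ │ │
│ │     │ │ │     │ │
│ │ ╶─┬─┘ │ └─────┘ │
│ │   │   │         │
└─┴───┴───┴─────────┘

Following directions step by step:
Start: (0, 0)
  right: (0, 0) → (0, 1)
  right: (0, 1) → (0, 2)
  right: (0, 2) → (0, 3)
  right: (0, 3) → (0, 4)
  down: (0, 4) → (1, 4)
Final position: (1, 4)

Path taken:

┌───────────────────┐
│A → → → ↓          │
├─────┐ ╷ ┌─────────┤
│     │ │B│         │
│ ┌─╴ └─┤ ╵ ┌───┐ ╷ │
│ │     │   │   │ │ │
│ ├───┐ └─┐ │ ╷ ├─┘ │
│ │   │   │ │ │ │   │
│ ╵ ╷ ├─╴ │ │ │ ╵ ╷ │
│   │ │   │ │ │   │ │
│ ╶─┤ └─┐ └─┘ ├───┤ │
│   │   │     │   │ │
├─╴ ├─┐ ├─────┤ ╷ │ │
│   │ │ │     │ │ │ │
│ ╶─┘ │ │ ╷ ╷ └─┤ │ │
│     │ │ │ │   │ │ │
│ ┌───┘ │ │ ├─╴ ╵ │ │
│ │     │ │ │     │ │
│ │ ╶─┬─┘ │ └─────┘ │
│ │   │   │         │
└─┴───┴───┴─────────┘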